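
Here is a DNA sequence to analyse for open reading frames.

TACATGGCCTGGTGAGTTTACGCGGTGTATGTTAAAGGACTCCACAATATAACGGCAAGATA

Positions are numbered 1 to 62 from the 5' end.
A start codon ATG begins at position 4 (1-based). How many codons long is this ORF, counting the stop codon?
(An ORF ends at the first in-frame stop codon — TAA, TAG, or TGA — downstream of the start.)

Codons from position 4: ATG (4–6), GCC (7–9), TGG (10–12), TGA (13–15).
TGA is the first in-frame stop; that's 4 codons including the stop.

4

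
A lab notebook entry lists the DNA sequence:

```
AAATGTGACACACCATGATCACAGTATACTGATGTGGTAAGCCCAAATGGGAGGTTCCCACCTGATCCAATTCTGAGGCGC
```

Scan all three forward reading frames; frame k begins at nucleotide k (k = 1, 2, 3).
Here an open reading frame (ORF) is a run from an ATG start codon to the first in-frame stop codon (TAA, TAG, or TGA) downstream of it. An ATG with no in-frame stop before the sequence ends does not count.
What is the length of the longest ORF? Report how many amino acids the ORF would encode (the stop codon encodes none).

9

Frame 1: AAA TGT GAC ACA CCA TGA TCA CAG TAT ACT GAT GTG GTA AGC CCA AAT GGG AGG TTC CCA CCT GAT CCA ATT CTG AGG CGC — no ATG→stop ORF.
Frame 2: AAT GTG ACA CAC CAT GAT CAC AGT ATA CTG ATG TGG TAA GCC CAA ATG GGA GGT TCC CAC CTG ATC CAA TTC TGA GGC — ATG at 32, stop TAA at 38 → 9 nt; ATG at 47, stop TGA at 74 → 30 nt.
Frame 3: ATG TGA CAC ACC ATG ATC ACA GTA TAC TGA TGT GGT AAG CCC AAA TGG GAG GTT CCC ACC TGA TCC AAT TCT GAG GCG — ATG at 3, stop TGA at 6 → 6 nt; ATG at 15, stop TGA at 30 → 18 nt.
Longest: frame 2, positions 47–76, 30 nt = 10 codons = 9 aa. → 9 amino acids.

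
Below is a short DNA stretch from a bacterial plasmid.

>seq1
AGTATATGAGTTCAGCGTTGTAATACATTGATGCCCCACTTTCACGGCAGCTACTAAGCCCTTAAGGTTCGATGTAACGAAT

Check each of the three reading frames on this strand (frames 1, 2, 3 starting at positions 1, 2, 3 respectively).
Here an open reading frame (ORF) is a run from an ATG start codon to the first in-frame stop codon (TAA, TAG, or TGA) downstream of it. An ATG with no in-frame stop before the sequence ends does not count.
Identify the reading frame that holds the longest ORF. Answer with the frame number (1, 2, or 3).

1

Frame 1: AGT ATA TGA GTT CAG CGT TGT AAT ACA TTG ATG CCC CAC TTT CAC GGC AGC TAC TAA GCC CTT AAG GTT CGA TGT AAC GAA — ATG at 31, stop TAA at 55 → 27 nt.
Frame 2: GTA TAT GAG TTC AGC GTT GTA ATA CAT TGA TGC CCC ACT TTC ACG GCA GCT ACT AAG CCC TTA AGG TTC GAT GTA ACG AAT — no ATG→stop ORF.
Frame 3: TAT ATG AGT TCA GCG TTG TAA TAC ATT GAT GCC CCA CTT TCA CGG CAG CTA CTA AGC CCT TAA GGT TCG ATG TAA CGA — ATG at 6, stop TAA at 21 → 18 nt; ATG at 72, stop TAA at 75 → 6 nt.
Longest ORF is 27 nt in frame 1 (positions 31–57).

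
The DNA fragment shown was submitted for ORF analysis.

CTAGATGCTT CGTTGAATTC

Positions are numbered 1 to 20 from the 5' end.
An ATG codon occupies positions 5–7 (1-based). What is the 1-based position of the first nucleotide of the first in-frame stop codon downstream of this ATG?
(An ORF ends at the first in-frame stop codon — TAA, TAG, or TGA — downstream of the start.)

14

Codons from position 5: ATG (5–7), CTT (8–10), CGT (11–13), TGA (14–16).
TGA is a stop codon; it begins at position 14.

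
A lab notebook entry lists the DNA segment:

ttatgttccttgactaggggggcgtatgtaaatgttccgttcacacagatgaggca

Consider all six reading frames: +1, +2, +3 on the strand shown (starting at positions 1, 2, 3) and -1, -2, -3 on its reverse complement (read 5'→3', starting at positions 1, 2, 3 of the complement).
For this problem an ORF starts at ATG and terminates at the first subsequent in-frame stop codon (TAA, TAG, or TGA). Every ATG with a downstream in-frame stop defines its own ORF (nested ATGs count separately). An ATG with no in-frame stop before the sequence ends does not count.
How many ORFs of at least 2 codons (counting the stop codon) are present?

Reverse complement (5'→3'): TGCCTCATCTGTGTGAACGGAACATTTACATACGCCCCCCTAGTCAAGGAACATAA
Frame +1: TTA TGT TCC TTG ACT AGG GGG GCG TAT GTA AAT GTT CCG TTC ACA CAG ATG AGG — no ATG→stop ORF.
Frame +2: TAT GTT CCT TGA CTA GGG GGG CGT ATG TAA ATG TTC CGT TCA CAC AGA TGA GGC — ATG at 26, stop TAA at 29 → 6 nt; ATG at 32, stop TGA at 50 → 21 nt.
Frame +3: ATG TTC CTT GAC TAG GGG GGC GTA TGT AAA TGT TCC GTT CAC ACA GAT GAG GCA — ATG at 3, stop TAG at 15 → 15 nt.
Frame -1: TGC CTC ATC TGT GTG AAC GGA ACA TTT ACA TAC GCC CCC CTA GTC AAG GAA CAT — no ATG→stop ORF.
Frame -2: GCC TCA TCT GTG TGA ACG GAA CAT TTA CAT ACG CCC CCC TAG TCA AGG AAC ATA — no ATG→stop ORF.
Frame -3: CCT CAT CTG TGT GAA CGG AAC ATT TAC ATA CGC CCC CCT AGT CAA GGA ACA TAA — no ATG→stop ORF.
ORFs ≥ 2 codons: frame +2 26–31 (2 codons), frame +2 32–52 (7 codons), frame +3 3–17 (5 codons). Count = 3.

3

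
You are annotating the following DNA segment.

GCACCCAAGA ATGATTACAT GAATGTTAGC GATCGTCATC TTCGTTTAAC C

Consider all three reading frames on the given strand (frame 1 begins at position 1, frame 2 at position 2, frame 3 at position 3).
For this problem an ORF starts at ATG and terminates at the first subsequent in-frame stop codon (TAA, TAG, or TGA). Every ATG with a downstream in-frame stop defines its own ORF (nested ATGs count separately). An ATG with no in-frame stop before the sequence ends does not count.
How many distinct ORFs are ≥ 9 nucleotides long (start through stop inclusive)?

Frame 1: GCA CCC AAG AAT GAT TAC ATG AAT GTT AGC GAT CGT CAT CTT CGT TTA ACC — no ATG→stop ORF.
Frame 2: CAC CCA AGA ATG ATT ACA TGA ATG TTA GCG ATC GTC ATC TTC GTT TAA — ATG at 11, stop TGA at 20 → 12 nt; ATG at 23, stop TAA at 47 → 27 nt.
Frame 3: ACC CAA GAA TGA TTA CAT GAA TGT TAG CGA TCG TCA TCT TCG TTT AAC — no ATG→stop ORF.
ORFs ≥ 9 nucleotides: frame 2 11–22 (12 nucleotides), frame 2 23–49 (27 nucleotides). Count = 2.

2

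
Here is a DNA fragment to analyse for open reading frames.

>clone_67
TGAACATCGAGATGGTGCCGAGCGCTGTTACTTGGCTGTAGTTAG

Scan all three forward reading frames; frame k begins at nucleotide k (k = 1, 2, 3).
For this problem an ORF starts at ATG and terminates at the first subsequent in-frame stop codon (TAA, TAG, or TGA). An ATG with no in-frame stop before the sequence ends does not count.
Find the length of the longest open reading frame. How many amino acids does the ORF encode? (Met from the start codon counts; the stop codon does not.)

9

Frame 1: TGA ACA TCG AGA TGG TGC CGA GCG CTG TTA CTT GGC TGT AGT TAG — no ATG→stop ORF.
Frame 2: GAA CAT CGA GAT GGT GCC GAG CGC TGT TAC TTG GCT GTA GTT — no ATG→stop ORF.
Frame 3: AAC ATC GAG ATG GTG CCG AGC GCT GTT ACT TGG CTG TAG TTA — ATG at 12, stop TAG at 39 → 30 nt.
Longest: frame 3, positions 12–41, 30 nt = 10 codons = 9 aa. → 9 amino acids.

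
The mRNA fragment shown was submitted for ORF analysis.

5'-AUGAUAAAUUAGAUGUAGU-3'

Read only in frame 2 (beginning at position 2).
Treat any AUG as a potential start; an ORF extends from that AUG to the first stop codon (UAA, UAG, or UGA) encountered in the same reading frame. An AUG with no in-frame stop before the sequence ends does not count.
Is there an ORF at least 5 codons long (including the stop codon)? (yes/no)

Frame 2: UGA UAA AUU AGA UGU AGU — no AUG→stop ORF.
Largest ORF found is 0 codons < 5, so no.

no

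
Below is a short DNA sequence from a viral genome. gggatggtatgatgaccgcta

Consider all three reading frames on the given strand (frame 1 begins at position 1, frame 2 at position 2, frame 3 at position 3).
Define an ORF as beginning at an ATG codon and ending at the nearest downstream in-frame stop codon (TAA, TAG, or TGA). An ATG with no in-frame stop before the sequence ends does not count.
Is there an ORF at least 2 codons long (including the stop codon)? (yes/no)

yes

Frame 1: GGG ATG GTA TGA TGA CCG CTA — ATG at 4, stop TGA at 10 → 9 nt.
Frame 2: GGA TGG TAT GAT GAC CGC — no ATG→stop ORF.
Frame 3: GAT GGT ATG ATG ACC GCT — no ATG→stop ORF.
Frame 1 has an ORF of 3 codons (positions 4–12) ≥ 2, so yes.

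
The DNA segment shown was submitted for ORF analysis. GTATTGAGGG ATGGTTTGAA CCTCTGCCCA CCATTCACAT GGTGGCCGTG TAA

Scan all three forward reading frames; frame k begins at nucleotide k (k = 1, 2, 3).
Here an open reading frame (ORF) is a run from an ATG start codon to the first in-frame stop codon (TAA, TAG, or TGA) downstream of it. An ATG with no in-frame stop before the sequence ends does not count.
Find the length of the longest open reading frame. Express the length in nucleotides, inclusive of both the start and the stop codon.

15

Frame 1: GTA TTG AGG GAT GGT TTG AAC CTC TGC CCA CCA TTC ACA TGG TGG CCG TGT — no ATG→stop ORF.
Frame 2: TAT TGA GGG ATG GTT TGA ACC TCT GCC CAC CAT TCA CAT GGT GGC CGT GTA — ATG at 11, stop TGA at 17 → 9 nt.
Frame 3: ATT GAG GGA TGG TTT GAA CCT CTG CCC ACC ATT CAC ATG GTG GCC GTG TAA — ATG at 39, stop TAA at 51 → 15 nt.
Longest: frame 3, positions 39–53, 15 nt = 5 codons = 4 aa. → 15 nucleotides.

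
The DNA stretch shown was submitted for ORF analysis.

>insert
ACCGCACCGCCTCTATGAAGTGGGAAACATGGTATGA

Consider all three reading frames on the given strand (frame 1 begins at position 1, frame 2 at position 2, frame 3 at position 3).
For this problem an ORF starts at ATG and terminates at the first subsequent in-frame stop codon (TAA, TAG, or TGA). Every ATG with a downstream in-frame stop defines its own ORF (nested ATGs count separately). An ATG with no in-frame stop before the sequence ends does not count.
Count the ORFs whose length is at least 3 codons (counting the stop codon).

Frame 1: ACC GCA CCG CCT CTA TGA AGT GGG AAA CAT GGT ATG — no ATG→stop ORF.
Frame 2: CCG CAC CGC CTC TAT GAA GTG GGA AAC ATG GTA TGA — ATG at 29, stop TGA at 35 → 9 nt.
Frame 3: CGC ACC GCC TCT ATG AAG TGG GAA ACA TGG TAT — no ATG→stop ORF.
ORFs ≥ 3 codons: frame 2 29–37 (3 codons). Count = 1.

1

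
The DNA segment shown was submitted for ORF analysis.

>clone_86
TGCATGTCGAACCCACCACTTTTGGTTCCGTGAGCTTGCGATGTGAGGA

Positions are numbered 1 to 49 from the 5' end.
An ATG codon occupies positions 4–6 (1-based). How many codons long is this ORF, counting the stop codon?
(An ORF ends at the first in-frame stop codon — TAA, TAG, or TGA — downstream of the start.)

Codons from position 4: ATG (4–6), TCG (7–9), AAC (10–12), CCA (13–15), CCA (16–18), CTT (19–21), TTG (22–24), GTT (25–27), CCG (28–30), TGA (31–33).
TGA is the first in-frame stop; that's 10 codons including the stop.

10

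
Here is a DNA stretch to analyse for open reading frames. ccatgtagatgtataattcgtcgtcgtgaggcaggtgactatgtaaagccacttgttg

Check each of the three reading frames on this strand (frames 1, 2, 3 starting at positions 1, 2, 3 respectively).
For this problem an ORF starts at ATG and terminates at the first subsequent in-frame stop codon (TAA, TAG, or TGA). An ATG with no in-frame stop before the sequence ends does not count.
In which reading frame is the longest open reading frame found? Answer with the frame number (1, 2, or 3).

Frame 1: CCA TGT AGA TGT ATA ATT CGT CGT CGT GAG GCA GGT GAC TAT GTA AAG CCA CTT GTT — no ATG→stop ORF.
Frame 2: CAT GTA GAT GTA TAA TTC GTC GTC GTG AGG CAG GTG ACT ATG TAA AGC CAC TTG TTG — ATG at 41, stop TAA at 44 → 6 nt.
Frame 3: ATG TAG ATG TAT AAT TCG TCG TCG TGA GGC AGG TGA CTA TGT AAA GCC ACT TGT — ATG at 3, stop TAG at 6 → 6 nt; ATG at 9, stop TGA at 27 → 21 nt.
Longest ORF is 21 nt in frame 3 (positions 9–29).

3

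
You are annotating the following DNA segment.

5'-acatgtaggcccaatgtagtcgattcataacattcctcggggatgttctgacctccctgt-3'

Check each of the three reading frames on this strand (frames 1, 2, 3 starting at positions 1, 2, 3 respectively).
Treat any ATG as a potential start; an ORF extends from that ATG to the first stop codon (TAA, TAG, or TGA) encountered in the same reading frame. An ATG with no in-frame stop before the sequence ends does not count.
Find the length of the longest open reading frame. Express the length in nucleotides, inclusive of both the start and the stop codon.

Frame 1: ACA TGT AGG CCC AAT GTA GTC GAT TCA TAA CAT TCC TCG GGG ATG TTC TGA CCT CCC TGT — ATG at 43, stop TGA at 49 → 9 nt.
Frame 2: CAT GTA GGC CCA ATG TAG TCG ATT CAT AAC ATT CCT CGG GGA TGT TCT GAC CTC CCT — ATG at 14, stop TAG at 17 → 6 nt.
Frame 3: ATG TAG GCC CAA TGT AGT CGA TTC ATA ACA TTC CTC GGG GAT GTT CTG ACC TCC CTG — ATG at 3, stop TAG at 6 → 6 nt.
Longest: frame 1, positions 43–51, 9 nt = 3 codons = 2 aa. → 9 nucleotides.

9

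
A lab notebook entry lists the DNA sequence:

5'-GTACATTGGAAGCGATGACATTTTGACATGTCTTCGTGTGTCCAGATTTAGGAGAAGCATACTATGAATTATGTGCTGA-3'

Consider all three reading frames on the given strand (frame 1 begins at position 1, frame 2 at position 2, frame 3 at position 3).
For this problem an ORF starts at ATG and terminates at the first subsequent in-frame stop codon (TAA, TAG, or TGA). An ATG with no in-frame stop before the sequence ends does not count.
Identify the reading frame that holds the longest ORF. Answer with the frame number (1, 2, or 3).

1

Frame 1: GTA CAT TGG AAG CGA TGA CAT TTT GAC ATG TCT TCG TGT GTC CAG ATT TAG GAG AAG CAT ACT ATG AAT TAT GTG CTG — ATG at 28, stop TAG at 49 → 24 nt.
Frame 2: TAC ATT GGA AGC GAT GAC ATT TTG ACA TGT CTT CGT GTG TCC AGA TTT AGG AGA AGC ATA CTA TGA ATT ATG TGC TGA — ATG at 71, stop TGA at 77 → 9 nt.
Frame 3: ACA TTG GAA GCG ATG ACA TTT TGA CAT GTC TTC GTG TGT CCA GAT TTA GGA GAA GCA TAC TAT GAA TTA TGT GCT — ATG at 15, stop TGA at 24 → 12 nt.
Longest ORF is 24 nt in frame 1 (positions 28–51).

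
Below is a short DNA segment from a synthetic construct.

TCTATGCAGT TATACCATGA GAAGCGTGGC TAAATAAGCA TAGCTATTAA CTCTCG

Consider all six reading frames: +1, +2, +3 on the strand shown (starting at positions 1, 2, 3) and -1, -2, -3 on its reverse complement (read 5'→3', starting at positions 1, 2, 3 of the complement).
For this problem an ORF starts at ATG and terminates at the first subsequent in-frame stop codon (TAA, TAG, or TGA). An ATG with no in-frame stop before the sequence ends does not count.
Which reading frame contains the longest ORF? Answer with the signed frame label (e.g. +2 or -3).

+1

Reverse complement (5'→3'): CGAGAGTTAATAGCTATGCTTATTTAGCCACGCTTCTCATGGTATAACTGCATAGA
Frame +1: TCT ATG CAG TTA TAC CAT GAG AAG CGT GGC TAA ATA AGC ATA GCT ATT AAC TCT — ATG at 4, stop TAA at 31 → 30 nt.
Frame +2: CTA TGC AGT TAT ACC ATG AGA AGC GTG GCT AAA TAA GCA TAG CTA TTA ACT CTC — ATG at 17, stop TAA at 35 → 21 nt.
Frame +3: TAT GCA GTT ATA CCA TGA GAA GCG TGG CTA AAT AAG CAT AGC TAT TAA CTC TCG — no ATG→stop ORF.
Frame -1: CGA GAG TTA ATA GCT ATG CTT ATT TAG CCA CGC TTC TCA TGG TAT AAC TGC ATA — ATG at 16, stop TAG at 25 → 12 nt.
Frame -2: GAG AGT TAA TAG CTA TGC TTA TTT AGC CAC GCT TCT CAT GGT ATA ACT GCA TAG — no ATG→stop ORF.
Frame -3: AGA GTT AAT AGC TAT GCT TAT TTA GCC ACG CTT CTC ATG GTA TAA CTG CAT AGA — ATG at 39, stop TAA at 45 → 9 nt.
Longest ORF is 30 nt in frame +1 (positions 4–33).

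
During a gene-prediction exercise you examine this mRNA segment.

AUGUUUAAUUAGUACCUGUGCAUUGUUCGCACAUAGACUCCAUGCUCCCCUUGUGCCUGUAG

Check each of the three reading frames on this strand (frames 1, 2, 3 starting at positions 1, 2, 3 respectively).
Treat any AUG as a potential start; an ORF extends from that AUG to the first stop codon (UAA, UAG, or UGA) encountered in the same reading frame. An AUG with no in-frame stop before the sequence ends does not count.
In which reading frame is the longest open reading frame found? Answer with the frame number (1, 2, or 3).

Frame 1: AUG UUU AAU UAG UAC CUG UGC AUU GUU CGC ACA UAG ACU CCA UGC UCC CCU UGU GCC UGU — AUG at 1, stop UAG at 10 → 12 nt.
Frame 2: UGU UUA AUU AGU ACC UGU GCA UUG UUC GCA CAU AGA CUC CAU GCU CCC CUU GUG CCU GUA — no AUG→stop ORF.
Frame 3: GUU UAA UUA GUA CCU GUG CAU UGU UCG CAC AUA GAC UCC AUG CUC CCC UUG UGC CUG UAG — AUG at 42, stop UAG at 60 → 21 nt.
Longest ORF is 21 nt in frame 3 (positions 42–62).

3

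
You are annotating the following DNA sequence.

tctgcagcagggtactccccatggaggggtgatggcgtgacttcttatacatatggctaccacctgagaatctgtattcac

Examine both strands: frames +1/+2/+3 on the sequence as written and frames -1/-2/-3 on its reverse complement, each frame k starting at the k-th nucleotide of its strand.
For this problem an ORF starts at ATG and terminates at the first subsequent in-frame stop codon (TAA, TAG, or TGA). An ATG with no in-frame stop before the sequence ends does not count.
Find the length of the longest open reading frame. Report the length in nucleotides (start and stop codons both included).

Reverse complement (5'→3'): GTGAATACAGATTCTCAGGTGGTAGCCATATGTATAAGAAGTCACGCCATCACCCCTCCATGGGGAGTACCCTGCTGCAGA
Frame +1: TCT GCA GCA GGG TAC TCC CCA TGG AGG GGT GAT GGC GTG ACT TCT TAT ACA TAT GGC TAC CAC CTG AGA ATC TGT ATT CAC — no ATG→stop ORF.
Frame +2: CTG CAG CAG GGT ACT CCC CAT GGA GGG GTG ATG GCG TGA CTT CTT ATA CAT ATG GCT ACC ACC TGA GAA TCT GTA TTC — ATG at 32, stop TGA at 38 → 9 nt; ATG at 53, stop TGA at 65 → 15 nt.
Frame +3: TGC AGC AGG GTA CTC CCC ATG GAG GGG TGA TGG CGT GAC TTC TTA TAC ATA TGG CTA CCA CCT GAG AAT CTG TAT TCA — ATG at 21, stop TGA at 30 → 12 nt.
Frame -1: GTG AAT ACA GAT TCT CAG GTG GTA GCC ATA TGT ATA AGA AGT CAC GCC ATC ACC CCT CCA TGG GGA GTA CCC TGC TGC AGA — no ATG→stop ORF.
Frame -2: TGA ATA CAG ATT CTC AGG TGG TAG CCA TAT GTA TAA GAA GTC ACG CCA TCA CCC CTC CAT GGG GAG TAC CCT GCT GCA — no ATG→stop ORF.
Frame -3: GAA TAC AGA TTC TCA GGT GGT AGC CAT ATG TAT AAG AAG TCA CGC CAT CAC CCC TCC ATG GGG AGT ACC CTG CTG CAG — no ATG→stop ORF.
Longest: frame +2, positions 53–67, 15 nt = 5 codons = 4 aa. → 15 nucleotides.

15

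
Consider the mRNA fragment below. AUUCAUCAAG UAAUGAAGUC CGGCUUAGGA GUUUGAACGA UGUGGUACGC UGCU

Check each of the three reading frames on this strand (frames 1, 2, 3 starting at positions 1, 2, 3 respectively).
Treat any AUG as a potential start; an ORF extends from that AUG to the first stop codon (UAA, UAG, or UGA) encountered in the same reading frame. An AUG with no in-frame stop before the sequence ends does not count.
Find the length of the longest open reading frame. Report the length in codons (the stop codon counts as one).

8

Frame 1: AUU CAU CAA GUA AUG AAG UCC GGC UUA GGA GUU UGA ACG AUG UGG UAC GCU GCU — AUG at 13, stop UGA at 34 → 24 nt.
Frame 2: UUC AUC AAG UAA UGA AGU CCG GCU UAG GAG UUU GAA CGA UGU GGU ACG CUG — no AUG→stop ORF.
Frame 3: UCA UCA AGU AAU GAA GUC CGG CUU AGG AGU UUG AAC GAU GUG GUA CGC UGC — no AUG→stop ORF.
Longest: frame 1, positions 13–36, 24 nt = 8 codons = 7 aa. → 8 codons.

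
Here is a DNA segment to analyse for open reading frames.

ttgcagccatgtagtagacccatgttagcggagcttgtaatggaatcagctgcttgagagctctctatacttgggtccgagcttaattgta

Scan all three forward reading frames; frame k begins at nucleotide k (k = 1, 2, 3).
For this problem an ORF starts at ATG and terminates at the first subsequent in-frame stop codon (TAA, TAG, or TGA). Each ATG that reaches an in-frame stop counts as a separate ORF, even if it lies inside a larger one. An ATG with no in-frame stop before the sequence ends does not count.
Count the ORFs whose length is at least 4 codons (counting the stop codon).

Frame 1: TTG CAG CCA TGT AGT AGA CCC ATG TTA GCG GAG CTT GTA ATG GAA TCA GCT GCT TGA GAG CTC TCT ATA CTT GGG TCC GAG CTT AAT TGT — ATG at 22, stop TGA at 55 → 36 nt; ATG at 40, stop TGA at 55 → 18 nt.
Frame 2: TGC AGC CAT GTA GTA GAC CCA TGT TAG CGG AGC TTG TAA TGG AAT CAG CTG CTT GAG AGC TCT CTA TAC TTG GGT CCG AGC TTA ATT GTA — no ATG→stop ORF.
Frame 3: GCA GCC ATG TAG TAG ACC CAT GTT AGC GGA GCT TGT AAT GGA ATC AGC TGC TTG AGA GCT CTC TAT ACT TGG GTC CGA GCT TAA TTG — ATG at 9, stop TAG at 12 → 6 nt.
ORFs ≥ 4 codons: frame 1 22–57 (12 codons), frame 1 40–57 (6 codons). Count = 2.

2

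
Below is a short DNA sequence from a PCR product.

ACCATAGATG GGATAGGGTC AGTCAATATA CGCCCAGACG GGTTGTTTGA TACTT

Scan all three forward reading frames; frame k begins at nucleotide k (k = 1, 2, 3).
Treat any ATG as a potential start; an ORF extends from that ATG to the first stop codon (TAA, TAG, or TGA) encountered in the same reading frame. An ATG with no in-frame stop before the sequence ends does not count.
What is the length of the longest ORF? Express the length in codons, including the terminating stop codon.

Frame 1: ACC ATA GAT GGG ATA GGG TCA GTC AAT ATA CGC CCA GAC GGG TTG TTT GAT ACT — no ATG→stop ORF.
Frame 2: CCA TAG ATG GGA TAG GGT CAG TCA ATA TAC GCC CAG ACG GGT TGT TTG ATA CTT — ATG at 8, stop TAG at 14 → 9 nt.
Frame 3: CAT AGA TGG GAT AGG GTC AGT CAA TAT ACG CCC AGA CGG GTT GTT TGA TAC — no ATG→stop ORF.
Longest: frame 2, positions 8–16, 9 nt = 3 codons = 2 aa. → 3 codons.

3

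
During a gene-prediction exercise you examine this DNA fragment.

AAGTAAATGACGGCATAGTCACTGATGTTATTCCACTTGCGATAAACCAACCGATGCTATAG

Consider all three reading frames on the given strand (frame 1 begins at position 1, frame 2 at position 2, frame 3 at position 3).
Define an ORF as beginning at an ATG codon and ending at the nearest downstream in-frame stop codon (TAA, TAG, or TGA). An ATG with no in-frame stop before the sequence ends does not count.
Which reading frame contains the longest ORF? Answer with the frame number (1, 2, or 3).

Frame 1: AAG TAA ATG ACG GCA TAG TCA CTG ATG TTA TTC CAC TTG CGA TAA ACC AAC CGA TGC TAT — ATG at 7, stop TAG at 16 → 12 nt; ATG at 25, stop TAA at 43 → 21 nt.
Frame 2: AGT AAA TGA CGG CAT AGT CAC TGA TGT TAT TCC ACT TGC GAT AAA CCA ACC GAT GCT ATA — no ATG→stop ORF.
Frame 3: GTA AAT GAC GGC ATA GTC ACT GAT GTT ATT CCA CTT GCG ATA AAC CAA CCG ATG CTA TAG — ATG at 54, stop TAG at 60 → 9 nt.
Longest ORF is 21 nt in frame 1 (positions 25–45).

1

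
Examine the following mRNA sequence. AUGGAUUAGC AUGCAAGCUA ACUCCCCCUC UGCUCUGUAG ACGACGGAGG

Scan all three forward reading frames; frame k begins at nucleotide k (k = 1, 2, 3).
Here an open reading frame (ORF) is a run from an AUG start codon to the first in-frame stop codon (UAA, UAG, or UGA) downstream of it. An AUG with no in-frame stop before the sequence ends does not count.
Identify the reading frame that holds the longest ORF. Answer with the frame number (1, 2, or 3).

Frame 1: AUG GAU UAG CAU GCA AGC UAA CUC CCC CUC UGC UCU GUA GAC GAC GGA — AUG at 1, stop UAG at 7 → 9 nt.
Frame 2: UGG AUU AGC AUG CAA GCU AAC UCC CCC UCU GCU CUG UAG ACG ACG GAG — AUG at 11, stop UAG at 38 → 30 nt.
Frame 3: GGA UUA GCA UGC AAG CUA ACU CCC CCU CUG CUC UGU AGA CGA CGG AGG — no AUG→stop ORF.
Longest ORF is 30 nt in frame 2 (positions 11–40).

2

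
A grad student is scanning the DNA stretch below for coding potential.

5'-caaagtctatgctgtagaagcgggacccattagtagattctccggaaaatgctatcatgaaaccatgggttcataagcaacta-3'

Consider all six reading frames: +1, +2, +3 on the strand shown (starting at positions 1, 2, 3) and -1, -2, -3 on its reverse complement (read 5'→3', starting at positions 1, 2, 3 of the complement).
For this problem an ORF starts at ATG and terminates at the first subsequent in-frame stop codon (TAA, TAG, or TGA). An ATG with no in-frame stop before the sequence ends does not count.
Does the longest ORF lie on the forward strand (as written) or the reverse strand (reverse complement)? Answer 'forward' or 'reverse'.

reverse

Reverse complement (5'→3'): TAGTTGCTTATGAACCCATGGTTTCATGATAGCATTTTCCGGAGAATCTACTAATGGGTCCCGCTTCTACAGCATAGACTTTG
Frame +1: CAA AGT CTA TGC TGT AGA AGC GGG ACC CAT TAG TAG ATT CTC CGG AAA ATG CTA TCA TGA AAC CAT GGG TTC ATA AGC AAC — ATG at 49, stop TGA at 58 → 12 nt.
Frame +2: AAA GTC TAT GCT GTA GAA GCG GGA CCC ATT AGT AGA TTC TCC GGA AAA TGC TAT CAT GAA ACC ATG GGT TCA TAA GCA ACT — ATG at 65, stop TAA at 74 → 12 nt.
Frame +3: AAG TCT ATG CTG TAG AAG CGG GAC CCA TTA GTA GAT TCT CCG GAA AAT GCT ATC ATG AAA CCA TGG GTT CAT AAG CAA CTA — ATG at 9, stop TAG at 15 → 9 nt.
Frame -1: TAG TTG CTT ATG AAC CCA TGG TTT CAT GAT AGC ATT TTC CGG AGA ATC TAC TAA TGG GTC CCG CTT CTA CAG CAT AGA CTT — ATG at 10, stop TAA at 52 → 45 nt.
Frame -2: AGT TGC TTA TGA ACC CAT GGT TTC ATG ATA GCA TTT TCC GGA GAA TCT ACT AAT GGG TCC CGC TTC TAC AGC ATA GAC TTT — no ATG→stop ORF.
Frame -3: GTT GCT TAT GAA CCC ATG GTT TCA TGA TAG CAT TTT CCG GAG AAT CTA CTA ATG GGT CCC GCT TCT ACA GCA TAG ACT TTG — ATG at 18, stop TGA at 27 → 12 nt; ATG at 54, stop TAG at 75 → 24 nt.
Forward-strand max 12 nt; reverse-strand max 45 nt. The reverse strand has the longer ORF.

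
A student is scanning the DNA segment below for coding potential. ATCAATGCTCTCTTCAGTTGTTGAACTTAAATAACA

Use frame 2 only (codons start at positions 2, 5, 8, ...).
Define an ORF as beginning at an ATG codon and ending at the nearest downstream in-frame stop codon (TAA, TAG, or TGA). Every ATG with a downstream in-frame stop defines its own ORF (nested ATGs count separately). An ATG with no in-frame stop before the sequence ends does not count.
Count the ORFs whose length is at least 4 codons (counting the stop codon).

1

Frame 2: TCA ATG CTC TCT TCA GTT GTT GAA CTT AAA TAA — ATG at 5, stop TAA at 32 → 30 nt.
ORFs ≥ 4 codons: frame 2 5–34 (10 codons). Count = 1.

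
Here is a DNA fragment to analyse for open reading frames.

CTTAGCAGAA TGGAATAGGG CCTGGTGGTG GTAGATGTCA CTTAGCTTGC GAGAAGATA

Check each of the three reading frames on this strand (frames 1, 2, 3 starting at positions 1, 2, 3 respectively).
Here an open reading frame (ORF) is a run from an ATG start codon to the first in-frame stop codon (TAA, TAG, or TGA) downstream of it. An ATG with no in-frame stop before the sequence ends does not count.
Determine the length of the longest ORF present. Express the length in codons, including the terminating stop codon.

Frame 1: CTT AGC AGA ATG GAA TAG GGC CTG GTG GTG GTA GAT GTC ACT TAG CTT GCG AGA AGA — ATG at 10, stop TAG at 16 → 9 nt.
Frame 2: TTA GCA GAA TGG AAT AGG GCC TGG TGG TGG TAG ATG TCA CTT AGC TTG CGA GAA GAT — no ATG→stop ORF.
Frame 3: TAG CAG AAT GGA ATA GGG CCT GGT GGT GGT AGA TGT CAC TTA GCT TGC GAG AAG ATA — no ATG→stop ORF.
Longest: frame 1, positions 10–18, 9 nt = 3 codons = 2 aa. → 3 codons.

3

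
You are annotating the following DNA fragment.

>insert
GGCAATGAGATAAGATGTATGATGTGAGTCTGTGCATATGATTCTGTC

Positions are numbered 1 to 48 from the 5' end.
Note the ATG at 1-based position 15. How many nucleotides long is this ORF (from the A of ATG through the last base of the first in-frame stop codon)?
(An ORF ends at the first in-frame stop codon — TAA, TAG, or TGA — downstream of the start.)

Codons from position 15: ATG (15–17), TAT (18–20), GAT (21–23), GTG (24–26), AGT (27–29), CTG (30–32), TGC (33–35), ATA (36–38), TGA (39–41).
TGA is the first in-frame stop; ORF spans 15–41, 27 nucleotides.

27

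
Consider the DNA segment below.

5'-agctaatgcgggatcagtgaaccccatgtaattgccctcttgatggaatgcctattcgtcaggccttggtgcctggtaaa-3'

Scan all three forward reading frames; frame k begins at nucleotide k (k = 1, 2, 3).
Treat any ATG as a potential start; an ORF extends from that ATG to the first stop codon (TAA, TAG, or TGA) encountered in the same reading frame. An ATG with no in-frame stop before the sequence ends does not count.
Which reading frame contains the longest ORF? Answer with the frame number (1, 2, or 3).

3

Frame 1: AGC TAA TGC GGG ATC AGT GAA CCC CAT GTA ATT GCC CTC TTG ATG GAA TGC CTA TTC GTC AGG CCT TGG TGC CTG GTA — no ATG→stop ORF.
Frame 2: GCT AAT GCG GGA TCA GTG AAC CCC ATG TAA TTG CCC TCT TGA TGG AAT GCC TAT TCG TCA GGC CTT GGT GCC TGG TAA — ATG at 26, stop TAA at 29 → 6 nt.
Frame 3: CTA ATG CGG GAT CAG TGA ACC CCA TGT AAT TGC CCT CTT GAT GGA ATG CCT ATT CGT CAG GCC TTG GTG CCT GGT AAA — ATG at 6, stop TGA at 18 → 15 nt.
Longest ORF is 15 nt in frame 3 (positions 6–20).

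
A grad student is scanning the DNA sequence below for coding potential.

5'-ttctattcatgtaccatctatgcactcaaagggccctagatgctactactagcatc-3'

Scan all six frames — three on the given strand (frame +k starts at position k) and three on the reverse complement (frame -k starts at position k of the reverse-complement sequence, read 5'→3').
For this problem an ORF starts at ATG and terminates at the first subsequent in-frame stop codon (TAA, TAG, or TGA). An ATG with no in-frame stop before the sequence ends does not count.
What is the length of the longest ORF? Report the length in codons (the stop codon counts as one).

11

Reverse complement (5'→3'): GATGCTAGTAGTAGCATCTAGGGCCCTTTGAGTGCATAGATGGTACATGAATAGAA
Frame +1: TTC TAT TCA TGT ACC ATC TAT GCA CTC AAA GGG CCC TAG ATG CTA CTA CTA GCA — no ATG→stop ORF.
Frame +2: TCT ATT CAT GTA CCA TCT ATG CAC TCA AAG GGC CCT AGA TGC TAC TAC TAG CAT — ATG at 20, stop TAG at 50 → 33 nt.
Frame +3: CTA TTC ATG TAC CAT CTA TGC ACT CAA AGG GCC CTA GAT GCT ACT ACT AGC ATC — no ATG→stop ORF.
Frame -1: GAT GCT AGT AGT AGC ATC TAG GGC CCT TTG AGT GCA TAG ATG GTA CAT GAA TAG — ATG at 40, stop TAG at 52 → 15 nt.
Frame -2: ATG CTA GTA GTA GCA TCT AGG GCC CTT TGA GTG CAT AGA TGG TAC ATG AAT AGA — ATG at 2, stop TGA at 29 → 30 nt.
Frame -3: TGC TAG TAG TAG CAT CTA GGG CCC TTT GAG TGC ATA GAT GGT ACA TGA ATA GAA — no ATG→stop ORF.
Longest: frame +2, positions 20–52, 33 nt = 11 codons = 10 aa. → 11 codons.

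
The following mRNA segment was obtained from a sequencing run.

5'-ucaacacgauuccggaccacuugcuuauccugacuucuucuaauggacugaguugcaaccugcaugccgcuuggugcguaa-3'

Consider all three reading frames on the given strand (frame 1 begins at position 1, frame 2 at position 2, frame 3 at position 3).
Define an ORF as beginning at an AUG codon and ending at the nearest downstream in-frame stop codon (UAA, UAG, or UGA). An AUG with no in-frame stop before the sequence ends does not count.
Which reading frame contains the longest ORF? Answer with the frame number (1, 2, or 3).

1

Frame 1: UCA ACA CGA UUC CGG ACC ACU UGC UUA UCC UGA CUU CUU CUA AUG GAC UGA GUU GCA ACC UGC AUG CCG CUU GGU GCG UAA — AUG at 43, stop UGA at 49 → 9 nt; AUG at 64, stop UAA at 79 → 18 nt.
Frame 2: CAA CAC GAU UCC GGA CCA CUU GCU UAU CCU GAC UUC UUC UAA UGG ACU GAG UUG CAA CCU GCA UGC CGC UUG GUG CGU — no AUG→stop ORF.
Frame 3: AAC ACG AUU CCG GAC CAC UUG CUU AUC CUG ACU UCU UCU AAU GGA CUG AGU UGC AAC CUG CAU GCC GCU UGG UGC GUA — no AUG→stop ORF.
Longest ORF is 18 nt in frame 1 (positions 64–81).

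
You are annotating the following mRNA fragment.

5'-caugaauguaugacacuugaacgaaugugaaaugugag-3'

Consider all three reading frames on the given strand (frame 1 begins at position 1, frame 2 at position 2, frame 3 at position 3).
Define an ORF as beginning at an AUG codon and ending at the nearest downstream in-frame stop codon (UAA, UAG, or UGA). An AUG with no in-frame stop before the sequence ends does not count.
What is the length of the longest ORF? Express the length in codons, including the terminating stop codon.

7

Frame 1: CAU GAA UGU AUG ACA CUU GAA CGA AUG UGA AAU GUG — AUG at 10, stop UGA at 28 → 21 nt; AUG at 25, stop UGA at 28 → 6 nt.
Frame 2: AUG AAU GUA UGA CAC UUG AAC GAA UGU GAA AUG UGA — AUG at 2, stop UGA at 11 → 12 nt; AUG at 32, stop UGA at 35 → 6 nt.
Frame 3: UGA AUG UAU GAC ACU UGA ACG AAU GUG AAA UGU GAG — AUG at 6, stop UGA at 18 → 15 nt.
Longest: frame 1, positions 10–30, 21 nt = 7 codons = 6 aa. → 7 codons.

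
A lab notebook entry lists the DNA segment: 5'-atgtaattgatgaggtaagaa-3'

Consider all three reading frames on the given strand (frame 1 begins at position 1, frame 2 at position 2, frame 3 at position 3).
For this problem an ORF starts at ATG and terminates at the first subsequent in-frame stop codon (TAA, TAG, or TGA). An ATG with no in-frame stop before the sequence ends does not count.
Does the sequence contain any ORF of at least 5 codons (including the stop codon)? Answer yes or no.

no

Frame 1: ATG TAA TTG ATG AGG TAA GAA — ATG at 1, stop TAA at 4 → 6 nt; ATG at 10, stop TAA at 16 → 9 nt.
Frame 2: TGT AAT TGA TGA GGT AAG — no ATG→stop ORF.
Frame 3: GTA ATT GAT GAG GTA AGA — no ATG→stop ORF.
Largest ORF found is 3 codons < 5, so no.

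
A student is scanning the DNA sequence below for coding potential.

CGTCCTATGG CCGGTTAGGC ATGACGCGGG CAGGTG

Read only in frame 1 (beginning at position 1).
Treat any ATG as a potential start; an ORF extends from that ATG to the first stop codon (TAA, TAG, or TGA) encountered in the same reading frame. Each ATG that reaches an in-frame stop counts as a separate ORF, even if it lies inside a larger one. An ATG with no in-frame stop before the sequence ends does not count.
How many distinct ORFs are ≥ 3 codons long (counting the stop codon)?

1

Frame 1: CGT CCT ATG GCC GGT TAG GCA TGA CGC GGG CAG GTG — ATG at 7, stop TAG at 16 → 12 nt.
ORFs ≥ 3 codons: frame 1 7–18 (4 codons). Count = 1.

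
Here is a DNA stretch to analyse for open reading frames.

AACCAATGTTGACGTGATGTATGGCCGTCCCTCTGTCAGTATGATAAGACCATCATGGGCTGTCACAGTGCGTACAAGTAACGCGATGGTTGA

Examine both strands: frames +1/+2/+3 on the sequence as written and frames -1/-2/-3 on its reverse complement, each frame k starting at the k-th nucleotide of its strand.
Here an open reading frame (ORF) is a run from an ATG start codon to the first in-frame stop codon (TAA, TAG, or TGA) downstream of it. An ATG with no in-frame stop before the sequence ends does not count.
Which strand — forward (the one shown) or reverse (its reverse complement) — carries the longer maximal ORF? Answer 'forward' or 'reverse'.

Reverse complement (5'→3'): TCAACCATCGCGTTACTTGTACGCACTGTGACAGCCCATGATGGTCTTATCATACTGACAGAGGGACGGCCATACATCACGTCAACATTGGTT
Frame +1: AAC CAA TGT TGA CGT GAT GTA TGG CCG TCC CTC TGT CAG TAT GAT AAG ACC ATC ATG GGC TGT CAC AGT GCG TAC AAG TAA CGC GAT GGT TGA — ATG at 55, stop TAA at 79 → 27 nt.
Frame +2: ACC AAT GTT GAC GTG ATG TAT GGC CGT CCC TCT GTC AGT ATG ATA AGA CCA TCA TGG GCT GTC ACA GTG CGT ACA AGT AAC GCG ATG GTT — no ATG→stop ORF.
Frame +3: CCA ATG TTG ACG TGA TGT ATG GCC GTC CCT CTG TCA GTA TGA TAA GAC CAT CAT GGG CTG TCA CAG TGC GTA CAA GTA ACG CGA TGG TTG — ATG at 6, stop TGA at 15 → 12 nt; ATG at 21, stop TGA at 42 → 24 nt.
Frame -1: TCA ACC ATC GCG TTA CTT GTA CGC ACT GTG ACA GCC CAT GAT GGT CTT ATC ATA CTG ACA GAG GGA CGG CCA TAC ATC ACG TCA ACA TTG GTT — no ATG→stop ORF.
Frame -2: CAA CCA TCG CGT TAC TTG TAC GCA CTG TGA CAG CCC ATG ATG GTC TTA TCA TAC TGA CAG AGG GAC GGC CAT ACA TCA CGT CAA CAT TGG — ATG at 38, stop TGA at 56 → 21 nt; ATG at 41, stop TGA at 56 → 18 nt.
Frame -3: AAC CAT CGC GTT ACT TGT ACG CAC TGT GAC AGC CCA TGA TGG TCT TAT CAT ACT GAC AGA GGG ACG GCC ATA CAT CAC GTC AAC ATT GGT — no ATG→stop ORF.
Forward-strand max 27 nt; reverse-strand max 21 nt. The forward strand has the longer ORF.

forward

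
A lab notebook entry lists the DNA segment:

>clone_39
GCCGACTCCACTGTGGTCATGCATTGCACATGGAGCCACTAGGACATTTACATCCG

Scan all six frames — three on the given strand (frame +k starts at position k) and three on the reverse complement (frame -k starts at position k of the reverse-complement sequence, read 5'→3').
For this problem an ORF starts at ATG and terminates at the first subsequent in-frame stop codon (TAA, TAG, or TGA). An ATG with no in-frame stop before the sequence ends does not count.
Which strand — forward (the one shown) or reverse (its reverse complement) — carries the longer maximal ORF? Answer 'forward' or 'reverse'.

forward

Reverse complement (5'→3'): CGGATGTAAATGTCCTAGTGGCTCCATGTGCAATGCATGACCACAGTGGAGTCGGC
Frame +1: GCC GAC TCC ACT GTG GTC ATG CAT TGC ACA TGG AGC CAC TAG GAC ATT TAC ATC — ATG at 19, stop TAG at 40 → 24 nt.
Frame +2: CCG ACT CCA CTG TGG TCA TGC ATT GCA CAT GGA GCC ACT AGG ACA TTT ACA TCC — no ATG→stop ORF.
Frame +3: CGA CTC CAC TGT GGT CAT GCA TTG CAC ATG GAG CCA CTA GGA CAT TTA CAT CCG — no ATG→stop ORF.
Frame -1: CGG ATG TAA ATG TCC TAG TGG CTC CAT GTG CAA TGC ATG ACC ACA GTG GAG TCG — ATG at 4, stop TAA at 7 → 6 nt; ATG at 10, stop TAG at 16 → 9 nt.
Frame -2: GGA TGT AAA TGT CCT AGT GGC TCC ATG TGC AAT GCA TGA CCA CAG TGG AGT CGG — ATG at 26, stop TGA at 38 → 15 nt.
Frame -3: GAT GTA AAT GTC CTA GTG GCT CCA TGT GCA ATG CAT GAC CAC AGT GGA GTC GGC — no ATG→stop ORF.
Forward-strand max 24 nt; reverse-strand max 15 nt. The forward strand has the longer ORF.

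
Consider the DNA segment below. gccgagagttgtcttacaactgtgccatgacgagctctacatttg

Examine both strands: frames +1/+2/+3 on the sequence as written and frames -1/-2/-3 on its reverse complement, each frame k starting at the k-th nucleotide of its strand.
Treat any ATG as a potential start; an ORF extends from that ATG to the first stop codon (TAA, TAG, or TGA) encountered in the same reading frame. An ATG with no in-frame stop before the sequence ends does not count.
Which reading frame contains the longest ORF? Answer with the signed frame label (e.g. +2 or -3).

Reverse complement (5'→3'): CAAATGTAGAGCTCGTCATGGCACAGTTGTAAGACAACTCTCGGC
Frame +1: GCC GAG AGT TGT CTT ACA ACT GTG CCA TGA CGA GCT CTA CAT TTG — no ATG→stop ORF.
Frame +2: CCG AGA GTT GTC TTA CAA CTG TGC CAT GAC GAG CTC TAC ATT — no ATG→stop ORF.
Frame +3: CGA GAG TTG TCT TAC AAC TGT GCC ATG ACG AGC TCT ACA TTT — no ATG→stop ORF.
Frame -1: CAA ATG TAG AGC TCG TCA TGG CAC AGT TGT AAG ACA ACT CTC GGC — ATG at 4, stop TAG at 7 → 6 nt.
Frame -2: AAA TGT AGA GCT CGT CAT GGC ACA GTT GTA AGA CAA CTC TCG — no ATG→stop ORF.
Frame -3: AAT GTA GAG CTC GTC ATG GCA CAG TTG TAA GAC AAC TCT CGG — ATG at 18, stop TAA at 30 → 15 nt.
Longest ORF is 15 nt in frame -3 (positions 18–32).

-3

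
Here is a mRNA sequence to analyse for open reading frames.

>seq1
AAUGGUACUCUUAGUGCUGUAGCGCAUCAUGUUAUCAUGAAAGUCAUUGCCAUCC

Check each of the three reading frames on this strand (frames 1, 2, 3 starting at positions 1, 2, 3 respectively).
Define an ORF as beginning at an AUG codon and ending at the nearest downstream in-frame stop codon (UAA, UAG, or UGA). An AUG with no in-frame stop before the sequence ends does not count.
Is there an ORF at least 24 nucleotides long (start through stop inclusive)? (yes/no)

Frame 1: AAU GGU ACU CUU AGU GCU GUA GCG CAU CAU GUU AUC AUG AAA GUC AUU GCC AUC — no AUG→stop ORF.
Frame 2: AUG GUA CUC UUA GUG CUG UAG CGC AUC AUG UUA UCA UGA AAG UCA UUG CCA UCC — AUG at 2, stop UAG at 20 → 21 nt; AUG at 29, stop UGA at 38 → 12 nt.
Frame 3: UGG UAC UCU UAG UGC UGU AGC GCA UCA UGU UAU CAU GAA AGU CAU UGC CAU — no AUG→stop ORF.
Largest ORF found is 21 nucleotides < 24, so no.

no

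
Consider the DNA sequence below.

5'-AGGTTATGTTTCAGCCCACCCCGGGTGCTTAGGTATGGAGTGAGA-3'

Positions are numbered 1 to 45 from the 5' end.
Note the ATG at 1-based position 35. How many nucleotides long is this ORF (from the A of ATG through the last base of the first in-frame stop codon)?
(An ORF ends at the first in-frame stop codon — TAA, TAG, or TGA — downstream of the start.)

Codons from position 35: ATG (35–37), GAG (38–40), TGA (41–43).
TGA is the first in-frame stop; ORF spans 35–43, 9 nucleotides.

9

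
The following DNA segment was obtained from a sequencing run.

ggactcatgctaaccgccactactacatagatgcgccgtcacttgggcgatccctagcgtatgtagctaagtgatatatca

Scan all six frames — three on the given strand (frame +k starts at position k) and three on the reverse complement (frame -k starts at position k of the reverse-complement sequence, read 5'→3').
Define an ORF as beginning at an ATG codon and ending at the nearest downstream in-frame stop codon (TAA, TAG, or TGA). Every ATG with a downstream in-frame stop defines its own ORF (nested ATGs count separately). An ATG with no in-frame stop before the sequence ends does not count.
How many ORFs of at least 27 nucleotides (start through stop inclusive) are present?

1

Reverse complement (5'→3'): TGATATATCACTTAGCTACATACGCTAGGGATCGCCCAAGTGACGGCGCATCTATGTAGTAGTGGCGGTTAGCATGAGTCC
Frame +1: GGA CTC ATG CTA ACC GCC ACT ACT ACA TAG ATG CGC CGT CAC TTG GGC GAT CCC TAG CGT ATG TAG CTA AGT GAT ATA TCA — ATG at 7, stop TAG at 28 → 24 nt; ATG at 31, stop TAG at 55 → 27 nt; ATG at 61, stop TAG at 64 → 6 nt.
Frame +2: GAC TCA TGC TAA CCG CCA CTA CTA CAT AGA TGC GCC GTC ACT TGG GCG ATC CCT AGC GTA TGT AGC TAA GTG ATA TAT — no ATG→stop ORF.
Frame +3: ACT CAT GCT AAC CGC CAC TAC TAC ATA GAT GCG CCG TCA CTT GGG CGA TCC CTA GCG TAT GTA GCT AAG TGA TAT ATC — no ATG→stop ORF.
Frame -1: TGA TAT ATC ACT TAG CTA CAT ACG CTA GGG ATC GCC CAA GTG ACG GCG CAT CTA TGT AGT AGT GGC GGT TAG CAT GAG TCC — no ATG→stop ORF.
Frame -2: GAT ATA TCA CTT AGC TAC ATA CGC TAG GGA TCG CCC AAG TGA CGG CGC ATC TAT GTA GTA GTG GCG GTT AGC ATG AGT — no ATG→stop ORF.
Frame -3: ATA TAT CAC TTA GCT ACA TAC GCT AGG GAT CGC CCA AGT GAC GGC GCA TCT ATG TAG TAG TGG CGG TTA GCA TGA GTC — ATG at 54, stop TAG at 57 → 6 nt.
ORFs ≥ 27 nucleotides: frame +1 31–57 (27 nucleotides). Count = 1.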